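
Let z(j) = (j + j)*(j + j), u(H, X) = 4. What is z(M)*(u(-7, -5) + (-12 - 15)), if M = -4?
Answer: -1472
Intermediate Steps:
z(j) = 4*j² (z(j) = (2*j)*(2*j) = 4*j²)
z(M)*(u(-7, -5) + (-12 - 15)) = (4*(-4)²)*(4 + (-12 - 15)) = (4*16)*(4 - 27) = 64*(-23) = -1472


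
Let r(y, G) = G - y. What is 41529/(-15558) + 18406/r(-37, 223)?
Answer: 11481792/168545 ≈ 68.123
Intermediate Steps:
41529/(-15558) + 18406/r(-37, 223) = 41529/(-15558) + 18406/(223 - 1*(-37)) = 41529*(-1/15558) + 18406/(223 + 37) = -13843/5186 + 18406/260 = -13843/5186 + 18406*(1/260) = -13843/5186 + 9203/130 = 11481792/168545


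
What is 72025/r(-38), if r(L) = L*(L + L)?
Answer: 72025/2888 ≈ 24.939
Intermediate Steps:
r(L) = 2*L² (r(L) = L*(2*L) = 2*L²)
72025/r(-38) = 72025/((2*(-38)²)) = 72025/((2*1444)) = 72025/2888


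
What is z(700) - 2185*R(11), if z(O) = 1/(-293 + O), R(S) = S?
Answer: -9782244/407 ≈ -24035.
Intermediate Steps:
z(700) - 2185*R(11) = 1/(-293 + 700) - 2185*11 = 1/407 - 24035 = -9782244/407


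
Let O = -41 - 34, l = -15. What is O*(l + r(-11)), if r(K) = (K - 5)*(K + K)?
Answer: -25275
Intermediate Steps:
r(K) = 2*K*(-5 + K) (r(K) = (-5 + K)*(2*K) = 2*K*(-5 + K))
O = -75
O*(l + r(-11)) = -75*(-15 + 2*(-11)*(-5 - 11)) = -75*(-15 + 2*(-11)*(-16)) = -75*(-15 + 352) = -75*337 = -25275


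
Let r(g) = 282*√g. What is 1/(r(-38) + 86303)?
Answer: 86303/7451229721 - 282*I*√38/7451229721 ≈ 1.1582e-5 - 2.333e-7*I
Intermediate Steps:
1/(r(-38) + 86303) = 1/(282*√(-38) + 86303) = 1/(282*(I*√38) + 86303) = 1/(282*I*√38 + 86303) = 1/(86303 + 282*I*√38)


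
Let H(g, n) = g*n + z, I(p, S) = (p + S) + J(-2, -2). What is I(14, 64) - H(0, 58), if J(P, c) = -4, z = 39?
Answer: 35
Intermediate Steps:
I(p, S) = -4 + S + p (I(p, S) = (p + S) - 4 = (S + p) - 4 = -4 + S + p)
H(g, n) = 39 + g*n (H(g, n) = g*n + 39 = 39 + g*n)
I(14, 64) - H(0, 58) = (-4 + 64 + 14) - (39 + 0*58) = 74 - (39 + 0) = 74 - 1*39 = 74 - 39 = 35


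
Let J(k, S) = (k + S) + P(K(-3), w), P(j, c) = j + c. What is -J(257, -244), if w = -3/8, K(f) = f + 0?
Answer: -77/8 ≈ -9.6250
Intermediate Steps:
K(f) = f
w = -3/8 (w = -3*1/8 = -3/8 ≈ -0.37500)
P(j, c) = c + j
J(k, S) = -27/8 + S + k (J(k, S) = (k + S) + (-3/8 - 3) = (S + k) - 27/8 = -27/8 + S + k)
-J(257, -244) = -(-27/8 - 244 + 257) = -1*77/8 = -77/8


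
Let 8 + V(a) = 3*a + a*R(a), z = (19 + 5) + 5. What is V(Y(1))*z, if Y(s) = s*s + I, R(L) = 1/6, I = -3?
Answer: -1247/3 ≈ -415.67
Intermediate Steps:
R(L) = ⅙
Y(s) = -3 + s² (Y(s) = s*s - 3 = s² - 3 = -3 + s²)
z = 29 (z = 24 + 5 = 29)
V(a) = -8 + 19*a/6 (V(a) = -8 + (3*a + a*(⅙)) = -8 + (3*a + a/6) = -8 + 19*a/6)
V(Y(1))*z = (-8 + 19*(-3 + 1²)/6)*29 = (-8 + 19*(-3 + 1)/6)*29 = (-8 + (19/6)*(-2))*29 = (-8 - 19/3)*29 = -43/3*29 = -1247/3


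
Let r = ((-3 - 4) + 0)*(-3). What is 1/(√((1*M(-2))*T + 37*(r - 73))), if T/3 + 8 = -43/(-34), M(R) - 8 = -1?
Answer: -I*√34/265 ≈ -0.022004*I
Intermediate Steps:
M(R) = 7 (M(R) = 8 - 1 = 7)
r = 21 (r = (-7 + 0)*(-3) = -7*(-3) = 21)
T = -687/34 (T = -24 + 3*(-43/(-34)) = -24 + 3*(-43*(-1/34)) = -24 + 3*(43/34) = -24 + 129/34 = -687/34 ≈ -20.206)
1/(√((1*M(-2))*T + 37*(r - 73))) = 1/(√((1*7)*(-687/34) + 37*(21 - 73))) = 1/(√(7*(-687/34) + 37*(-52))) = 1/(√(-4809/34 - 1924)) = 1/(√(-70225/34)) = 1/(265*I*√34/34) = -I*√34/265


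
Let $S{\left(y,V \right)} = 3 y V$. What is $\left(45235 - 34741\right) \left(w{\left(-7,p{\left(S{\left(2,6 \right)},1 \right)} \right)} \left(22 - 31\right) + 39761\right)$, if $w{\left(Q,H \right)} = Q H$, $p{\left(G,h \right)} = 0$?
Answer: $417251934$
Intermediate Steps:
$S{\left(y,V \right)} = 3 V y$
$w{\left(Q,H \right)} = H Q$
$\left(45235 - 34741\right) \left(w{\left(-7,p{\left(S{\left(2,6 \right)},1 \right)} \right)} \left(22 - 31\right) + 39761\right) = \left(45235 - 34741\right) \left(0 \left(-7\right) \left(22 - 31\right) + 39761\right) = 10494 \left(0 \left(-9\right) + 39761\right) = 10494 \left(0 + 39761\right) = 10494 \cdot 39761 = 417251934$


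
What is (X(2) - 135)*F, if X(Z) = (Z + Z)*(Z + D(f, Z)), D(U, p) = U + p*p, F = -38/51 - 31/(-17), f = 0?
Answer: -2035/17 ≈ -119.71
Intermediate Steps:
F = 55/51 (F = -38*1/51 - 31*(-1/17) = -38/51 + 31/17 = 55/51 ≈ 1.0784)
D(U, p) = U + p²
X(Z) = 2*Z*(Z + Z²) (X(Z) = (Z + Z)*(Z + (0 + Z²)) = (2*Z)*(Z + Z²) = 2*Z*(Z + Z²))
(X(2) - 135)*F = (2*2²*(1 + 2) - 135)*(55/51) = (2*4*3 - 135)*(55/51) = (24 - 135)*(55/51) = -111*55/51 = -2035/17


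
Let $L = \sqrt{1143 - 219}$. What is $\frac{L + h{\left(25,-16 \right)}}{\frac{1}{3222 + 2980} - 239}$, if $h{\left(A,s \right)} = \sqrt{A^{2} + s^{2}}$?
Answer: $- \frac{12404 \sqrt{231}}{1482277} - \frac{6202 \sqrt{881}}{1482277} \approx -0.25138$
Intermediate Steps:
$L = 2 \sqrt{231}$ ($L = \sqrt{924} = 2 \sqrt{231} \approx 30.397$)
$\frac{L + h{\left(25,-16 \right)}}{\frac{1}{3222 + 2980} - 239} = \frac{2 \sqrt{231} + \sqrt{25^{2} + \left(-16\right)^{2}}}{\frac{1}{3222 + 2980} - 239} = \frac{2 \sqrt{231} + \sqrt{625 + 256}}{\frac{1}{6202} - 239} = \frac{2 \sqrt{231} + \sqrt{881}}{\frac{1}{6202} - 239} = \frac{\sqrt{881} + 2 \sqrt{231}}{- \frac{1482277}{6202}} = \left(\sqrt{881} + 2 \sqrt{231}\right) \left(- \frac{6202}{1482277}\right) = - \frac{12404 \sqrt{231}}{1482277} - \frac{6202 \sqrt{881}}{1482277}$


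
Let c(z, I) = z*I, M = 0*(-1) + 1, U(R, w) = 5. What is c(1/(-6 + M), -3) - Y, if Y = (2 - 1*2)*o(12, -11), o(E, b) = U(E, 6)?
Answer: 3/5 ≈ 0.60000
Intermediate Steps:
o(E, b) = 5
M = 1 (M = 0 + 1 = 1)
Y = 0 (Y = (2 - 1*2)*5 = (2 - 2)*5 = 0*5 = 0)
c(z, I) = I*z
c(1/(-6 + M), -3) - Y = -3/(-6 + 1) - 1*0 = -3/(-5) + 0 = -3*(-1/5) + 0 = 3/5 + 0 = 3/5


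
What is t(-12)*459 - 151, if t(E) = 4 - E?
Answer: 7193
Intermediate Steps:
t(-12)*459 - 151 = (4 - 1*(-12))*459 - 151 = (4 + 12)*459 - 151 = 16*459 - 151 = 7344 - 151 = 7193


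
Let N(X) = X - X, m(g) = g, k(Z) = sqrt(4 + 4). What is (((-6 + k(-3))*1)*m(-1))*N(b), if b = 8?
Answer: 0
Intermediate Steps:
k(Z) = 2*sqrt(2) (k(Z) = sqrt(8) = 2*sqrt(2))
N(X) = 0
(((-6 + k(-3))*1)*m(-1))*N(b) = (((-6 + 2*sqrt(2))*1)*(-1))*0 = ((-6 + 2*sqrt(2))*(-1))*0 = (6 - 2*sqrt(2))*0 = 0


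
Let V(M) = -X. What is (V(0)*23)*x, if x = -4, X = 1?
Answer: 92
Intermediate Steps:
V(M) = -1 (V(M) = -1*1 = -1)
(V(0)*23)*x = -1*23*(-4) = -23*(-4) = 92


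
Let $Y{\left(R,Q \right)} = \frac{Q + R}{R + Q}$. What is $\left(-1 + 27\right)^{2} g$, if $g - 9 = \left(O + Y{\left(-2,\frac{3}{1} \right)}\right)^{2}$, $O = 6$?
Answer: $39208$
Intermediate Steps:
$Y{\left(R,Q \right)} = 1$ ($Y{\left(R,Q \right)} = \frac{Q + R}{Q + R} = 1$)
$g = 58$ ($g = 9 + \left(6 + 1\right)^{2} = 9 + 7^{2} = 9 + 49 = 58$)
$\left(-1 + 27\right)^{2} g = \left(-1 + 27\right)^{2} \cdot 58 = 26^{2} \cdot 58 = 676 \cdot 58 = 39208$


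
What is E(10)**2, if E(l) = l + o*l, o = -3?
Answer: 400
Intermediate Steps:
E(l) = -2*l (E(l) = l - 3*l = -2*l)
E(10)**2 = (-2*10)**2 = (-20)**2 = 400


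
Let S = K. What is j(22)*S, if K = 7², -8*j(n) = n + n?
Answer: -539/2 ≈ -269.50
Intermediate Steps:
j(n) = -n/4 (j(n) = -(n + n)/8 = -n/4)
K = 49
S = 49
j(22)*S = -¼*22*49 = -11/2*49 = -539/2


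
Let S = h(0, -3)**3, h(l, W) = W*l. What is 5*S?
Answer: 0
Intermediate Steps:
S = 0 (S = (-3*0)**3 = 0**3 = 0)
5*S = 5*0 = 0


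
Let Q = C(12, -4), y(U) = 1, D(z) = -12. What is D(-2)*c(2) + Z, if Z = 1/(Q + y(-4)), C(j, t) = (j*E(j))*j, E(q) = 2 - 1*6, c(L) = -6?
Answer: 41399/575 ≈ 71.998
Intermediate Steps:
E(q) = -4 (E(q) = 2 - 6 = -4)
C(j, t) = -4*j² (C(j, t) = (j*(-4))*j = (-4*j)*j = -4*j²)
Q = -576 (Q = -4*12² = -4*144 = -576)
Z = -1/575 (Z = 1/(-576 + 1) = 1/(-575) = -1/575 ≈ -0.0017391)
D(-2)*c(2) + Z = -12*(-6) - 1/575 = 72 - 1/575 = 41399/575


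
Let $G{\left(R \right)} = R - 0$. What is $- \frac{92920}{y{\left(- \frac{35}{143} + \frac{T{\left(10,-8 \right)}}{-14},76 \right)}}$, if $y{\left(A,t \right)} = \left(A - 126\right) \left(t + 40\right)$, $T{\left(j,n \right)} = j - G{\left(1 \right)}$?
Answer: $\frac{46506460}{7366841} \approx 6.3129$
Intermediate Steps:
$G{\left(R \right)} = R$ ($G{\left(R \right)} = R + 0 = R$)
$T{\left(j,n \right)} = -1 + j$ ($T{\left(j,n \right)} = j - 1 = -1 + j$)
$y{\left(A,t \right)} = \left(-126 + A\right) \left(40 + t\right)$
$- \frac{92920}{y{\left(- \frac{35}{143} + \frac{T{\left(10,-8 \right)}}{-14},76 \right)}} = - \frac{92920}{-5040 - 9576 + 40 \left(- \frac{35}{143} + \frac{-1 + 10}{-14}\right) + \left(- \frac{35}{143} + \frac{-1 + 10}{-14}\right) 76} = - \frac{92920}{-5040 - 9576 + 40 \left(\left(-35\right) \frac{1}{143} + 9 \left(- \frac{1}{14}\right)\right) + \left(\left(-35\right) \frac{1}{143} + 9 \left(- \frac{1}{14}\right)\right) 76} = - \frac{92920}{-5040 - 9576 + 40 \left(- \frac{35}{143} - \frac{9}{14}\right) + \left(- \frac{35}{143} - \frac{9}{14}\right) 76} = - \frac{92920}{-5040 - 9576 + 40 \left(- \frac{1777}{2002}\right) - \frac{67526}{1001}} = - \frac{92920}{-5040 - 9576 - \frac{35540}{1001} - \frac{67526}{1001}} = - \frac{92920}{- \frac{14733682}{1001}} = \left(-92920\right) \left(- \frac{1001}{14733682}\right) = \frac{46506460}{7366841}$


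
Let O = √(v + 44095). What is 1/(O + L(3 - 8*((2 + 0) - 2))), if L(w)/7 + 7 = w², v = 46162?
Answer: -14/90061 + √90257/90061 ≈ 0.0031804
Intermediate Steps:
O = √90257 (O = √(46162 + 44095) = √90257 ≈ 300.43)
L(w) = -49 + 7*w²
1/(O + L(3 - 8*((2 + 0) - 2))) = 1/(√90257 + (-49 + 7*(3 - 8*((2 + 0) - 2))²)) = 1/(√90257 + (-49 + 7*(3 - 8*(2 - 2))²)) = 1/(√90257 + (-49 + 7*(3 - 8*0)²)) = 1/(√90257 + (-49 + 7*(3 + 0)²)) = 1/(√90257 + (-49 + 7*3²)) = 1/(√90257 + (-49 + 7*9)) = 1/(√90257 + (-49 + 63)) = 1/(√90257 + 14) = 1/(14 + √90257)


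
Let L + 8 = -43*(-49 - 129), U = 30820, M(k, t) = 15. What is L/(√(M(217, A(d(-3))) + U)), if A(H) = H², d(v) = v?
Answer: 7646*√30835/30835 ≈ 43.542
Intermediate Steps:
L = 7646 (L = -8 - 43*(-49 - 129) = -8 - 43*(-178) = -8 + 7654 = 7646)
L/(√(M(217, A(d(-3))) + U)) = 7646/(√(15 + 30820)) = 7646/(√30835) = 7646*(√30835/30835) = 7646*√30835/30835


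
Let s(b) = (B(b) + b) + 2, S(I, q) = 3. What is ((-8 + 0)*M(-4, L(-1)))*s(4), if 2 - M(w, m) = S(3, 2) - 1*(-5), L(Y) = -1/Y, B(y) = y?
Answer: 480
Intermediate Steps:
s(b) = 2 + 2*b (s(b) = (b + b) + 2 = 2*b + 2 = 2 + 2*b)
M(w, m) = -6 (M(w, m) = 2 - (3 - 1*(-5)) = 2 - (3 + 5) = 2 - 1*8 = 2 - 8 = -6)
((-8 + 0)*M(-4, L(-1)))*s(4) = ((-8 + 0)*(-6))*(2 + 2*4) = (-8*(-6))*(2 + 8) = 48*10 = 480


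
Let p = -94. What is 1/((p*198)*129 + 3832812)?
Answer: 1/1431864 ≈ 6.9839e-7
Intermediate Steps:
1/((p*198)*129 + 3832812) = 1/(-94*198*129 + 3832812) = 1/(-18612*129 + 3832812) = 1/(-2400948 + 3832812) = 1/1431864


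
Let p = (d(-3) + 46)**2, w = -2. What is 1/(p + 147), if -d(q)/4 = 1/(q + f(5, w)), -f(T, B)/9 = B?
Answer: 225/503671 ≈ 0.00044672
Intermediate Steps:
f(T, B) = -9*B
d(q) = -4/(18 + q) (d(q) = -4/(q - 9*(-2)) = -4/(q + 18) = -4/(18 + q))
p = 470596/225 (p = (-4/(18 - 3) + 46)**2 = (-4/15 + 46)**2 = (686/15)**2 = 470596/225 ≈ 2091.5)
1/(p + 147) = 1/(470596/225 + 147) = 1/(503671/225) = 225/503671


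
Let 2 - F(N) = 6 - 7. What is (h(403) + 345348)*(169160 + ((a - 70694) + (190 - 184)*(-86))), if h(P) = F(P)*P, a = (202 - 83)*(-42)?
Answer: 32213166264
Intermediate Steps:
F(N) = 3 (F(N) = 2 - (6 - 7) = 2 - 1*(-1) = 2 + 1 = 3)
a = -4998 (a = 119*(-42) = -4998)
h(P) = 3*P
(h(403) + 345348)*(169160 + ((a - 70694) + (190 - 184)*(-86))) = (3*403 + 345348)*(169160 + ((-4998 - 70694) + (190 - 184)*(-86))) = (1209 + 345348)*(169160 + (-75692 + 6*(-86))) = 346557*(169160 + (-75692 - 516)) = 346557*(169160 - 76208) = 346557*92952 = 32213166264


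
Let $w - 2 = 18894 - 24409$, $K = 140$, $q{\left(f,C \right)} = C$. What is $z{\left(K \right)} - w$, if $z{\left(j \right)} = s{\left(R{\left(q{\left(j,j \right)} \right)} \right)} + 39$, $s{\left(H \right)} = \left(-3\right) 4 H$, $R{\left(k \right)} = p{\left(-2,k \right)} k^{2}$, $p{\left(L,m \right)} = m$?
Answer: $-32922448$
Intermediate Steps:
$R{\left(k \right)} = k^{3}$ ($R{\left(k \right)} = k k^{2} = k^{3}$)
$s{\left(H \right)} = - 12 H$
$w = -5513$ ($w = 2 + \left(18894 - 24409\right) = 2 - 5515 = -5513$)
$z{\left(j \right)} = 39 - 12 j^{3}$ ($z{\left(j \right)} = - 12 j^{3} + 39 = 39 - 12 j^{3}$)
$z{\left(K \right)} - w = \left(39 - 12 \cdot 140^{3}\right) - -5513 = \left(39 - 32928000\right) + 5513 = -32927961 + 5513 = -32922448$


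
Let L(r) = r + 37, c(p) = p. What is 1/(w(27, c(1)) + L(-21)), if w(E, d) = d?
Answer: 1/17 ≈ 0.058824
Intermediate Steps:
L(r) = 37 + r
1/(w(27, c(1)) + L(-21)) = 1/(1 + (37 - 21)) = 1/(1 + 16) = 1/17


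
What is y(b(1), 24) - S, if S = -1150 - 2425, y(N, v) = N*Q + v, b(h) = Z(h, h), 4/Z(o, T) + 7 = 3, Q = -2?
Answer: 3601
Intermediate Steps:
Z(o, T) = -1 (Z(o, T) = 4/(-7 + 3) = 4/(-4) = 4*(-¼) = -1)
b(h) = -1
y(N, v) = v - 2*N (y(N, v) = N*(-2) + v = -2*N + v = v - 2*N)
S = -3575
y(b(1), 24) - S = (24 - 2*(-1)) - 1*(-3575) = (24 + 2) + 3575 = 26 + 3575 = 3601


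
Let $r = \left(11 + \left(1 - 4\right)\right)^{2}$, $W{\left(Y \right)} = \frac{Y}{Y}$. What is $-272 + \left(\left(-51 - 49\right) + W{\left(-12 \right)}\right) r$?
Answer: $-6608$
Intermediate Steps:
$W{\left(Y \right)} = 1$
$r = 64$ ($r = \left(11 + \left(1 - 4\right)\right)^{2} = \left(11 - 3\right)^{2} = 8^{2} = 64$)
$-272 + \left(\left(-51 - 49\right) + W{\left(-12 \right)}\right) r = -272 + \left(\left(-51 - 49\right) + 1\right) 64 = -272 + \left(-100 + 1\right) 64 = -272 - 6336 = -6608$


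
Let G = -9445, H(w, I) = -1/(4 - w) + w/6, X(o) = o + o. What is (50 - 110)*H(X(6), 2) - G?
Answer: 18635/2 ≈ 9317.5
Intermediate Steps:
X(o) = 2*o
H(w, I) = -1/(4 - w) + w/6 (H(w, I) = -1/(4 - w) + w*(⅙) = -1/(4 - w) + w/6)
(50 - 110)*H(X(6), 2) - G = (50 - 110)*((6 + (2*6)² - 8*6)/(6*(-4 + 2*6))) - 1*(-9445) = -10*(6 + 12² - 4*12)/(-4 + 12) + 9445 = -10*(6 + 144 - 48)/8 + 9445 = -10*102/8 + 9445 = -60*17/8 + 9445 = -255/2 + 9445 = 18635/2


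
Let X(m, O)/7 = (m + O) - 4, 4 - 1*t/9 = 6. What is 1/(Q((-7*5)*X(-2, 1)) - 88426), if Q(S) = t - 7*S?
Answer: -1/97019 ≈ -1.0307e-5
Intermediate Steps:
t = -18 (t = 36 - 9*6 = 36 - 54 = -18)
X(m, O) = -28 + 7*O + 7*m (X(m, O) = 7*((m + O) - 4) = 7*((O + m) - 4) = 7*(-4 + O + m) = -28 + 7*O + 7*m)
Q(S) = -18 - 7*S
1/(Q((-7*5)*X(-2, 1)) - 88426) = 1/((-18 - 7*(-7*5)*(-28 + 7*1 + 7*(-2))) - 88426) = 1/((-18 - (-245)*(-28 + 7 - 14)) - 88426) = 1/((-18 - (-245)*(-35)) - 88426) = 1/((-18 - 7*1225) - 88426) = 1/((-18 - 8575) - 88426) = 1/(-8593 - 88426) = 1/(-97019) = -1/97019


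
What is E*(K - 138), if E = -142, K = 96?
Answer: 5964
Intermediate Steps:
E*(K - 138) = -142*(96 - 138) = -142*(-42) = 5964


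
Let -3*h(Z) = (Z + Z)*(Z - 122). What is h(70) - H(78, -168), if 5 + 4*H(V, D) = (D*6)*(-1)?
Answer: 26111/12 ≈ 2175.9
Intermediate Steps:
h(Z) = -2*Z*(-122 + Z)/3 (h(Z) = -(Z + Z)*(Z - 122)/3 = -2*Z*(-122 + Z)/3)
H(V, D) = -5/4 - 3*D/2 (H(V, D) = -5/4 + ((D*6)*(-1))/4 = -5/4 + ((6*D)*(-1))/4 = -5/4 + (-6*D)/4 = -5/4 - 3*D/2)
h(70) - H(78, -168) = (⅔)*70*(122 - 1*70) - (-5/4 - 3/2*(-168)) = (⅔)*70*(122 - 70) - (-5/4 + 252) = (⅔)*70*52 - 1*1003/4 = 7280/3 - 1003/4 = 26111/12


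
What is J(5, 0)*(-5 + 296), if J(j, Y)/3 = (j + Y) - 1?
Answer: 3492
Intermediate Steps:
J(j, Y) = -3 + 3*Y + 3*j (J(j, Y) = 3*((j + Y) - 1) = 3*((Y + j) - 1) = 3*(-1 + Y + j) = -3 + 3*Y + 3*j)
J(5, 0)*(-5 + 296) = (-3 + 3*0 + 3*5)*(-5 + 296) = (-3 + 0 + 15)*291 = 12*291 = 3492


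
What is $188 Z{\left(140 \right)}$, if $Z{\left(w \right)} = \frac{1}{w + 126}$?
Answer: $\frac{94}{133} \approx 0.70677$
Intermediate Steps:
$Z{\left(w \right)} = \frac{1}{126 + w}$
$188 Z{\left(140 \right)} = \frac{188}{126 + 140} = \frac{188}{266} = 188 \cdot \frac{1}{266} = \frac{94}{133}$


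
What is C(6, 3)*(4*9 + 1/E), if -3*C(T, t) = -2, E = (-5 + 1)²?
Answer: 577/24 ≈ 24.042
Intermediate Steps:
E = 16 (E = (-4)² = 16)
C(T, t) = ⅔ (C(T, t) = -⅓*(-2) = ⅔)
C(6, 3)*(4*9 + 1/E) = 2*(4*9 + 1/16)/3 = 2*(36 + 1/16)/3 = (⅔)*(577/16) = 577/24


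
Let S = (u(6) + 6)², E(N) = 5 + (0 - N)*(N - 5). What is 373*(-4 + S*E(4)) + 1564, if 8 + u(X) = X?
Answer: 53784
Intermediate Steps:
u(X) = -8 + X
E(N) = 5 - N*(-5 + N) (E(N) = 5 + (-N)*(-5 + N) = 5 - N*(-5 + N))
S = 16 (S = ((-8 + 6) + 6)² = (-2 + 6)² = 4² = 16)
373*(-4 + S*E(4)) + 1564 = 373*(-4 + 16*(5 - 1*4² + 5*4)) + 1564 = 373*(-4 + 16*(5 - 1*16 + 20)) + 1564 = 373*(-4 + 16*(5 - 16 + 20)) + 1564 = 373*(-4 + 16*9) + 1564 = 373*(-4 + 144) + 1564 = 373*140 + 1564 = 52220 + 1564 = 53784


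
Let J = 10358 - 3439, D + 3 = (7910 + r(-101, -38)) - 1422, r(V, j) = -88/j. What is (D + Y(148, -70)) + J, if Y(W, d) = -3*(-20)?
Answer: 255860/19 ≈ 13466.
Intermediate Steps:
Y(W, d) = 60
D = 123259/19 (D = -3 + ((7910 - 88/(-38)) - 1422) = -3 + ((7910 - 88*(-1/38)) - 1422) = -3 + ((7910 + 44/19) - 1422) = -3 + (150334/19 - 1422) = -3 + 123316/19 = 123259/19 ≈ 6487.3)
J = 6919
(D + Y(148, -70)) + J = (123259/19 + 60) + 6919 = 124399/19 + 6919 = 255860/19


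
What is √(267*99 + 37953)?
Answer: 21*√146 ≈ 253.74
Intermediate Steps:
√(267*99 + 37953) = √(26433 + 37953) = √64386 = 21*√146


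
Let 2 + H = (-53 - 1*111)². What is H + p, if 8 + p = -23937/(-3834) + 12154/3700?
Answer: 15897274339/591075 ≈ 26896.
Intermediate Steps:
p = 903289/591075 (p = -8 + (-23937/(-3834) + 12154/3700) = -8 + (-23937*(-1/3834) + 12154*(1/3700)) = -8 + (7979/1278 + 6077/1850) = -8 + 5631889/591075 = 903289/591075 ≈ 1.5282)
H = 26894 (H = -2 + (-53 - 1*111)² = -2 + (-53 - 111)² = -2 + (-164)² = -2 + 26896 = 26894)
H + p = 26894 + 903289/591075 = 15897274339/591075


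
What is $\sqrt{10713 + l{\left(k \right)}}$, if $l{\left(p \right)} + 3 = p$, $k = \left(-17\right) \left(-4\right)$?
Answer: $\sqrt{10778} \approx 103.82$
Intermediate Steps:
$k = 68$
$l{\left(p \right)} = -3 + p$
$\sqrt{10713 + l{\left(k \right)}} = \sqrt{10713 + \left(-3 + 68\right)} = \sqrt{10713 + 65} = \sqrt{10778}$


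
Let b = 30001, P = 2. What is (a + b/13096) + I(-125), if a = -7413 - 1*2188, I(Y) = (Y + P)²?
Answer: 72424689/13096 ≈ 5530.3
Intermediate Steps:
I(Y) = (2 + Y)² (I(Y) = (Y + 2)² = (2 + Y)²)
a = -9601 (a = -7413 - 2188 = -9601)
(a + b/13096) + I(-125) = (-9601 + 30001/13096) + (2 - 125)² = (-9601 + 30001*(1/13096)) + (-123)² = (-9601 + 30001/13096) + 15129 = -125704695/13096 + 15129 = 72424689/13096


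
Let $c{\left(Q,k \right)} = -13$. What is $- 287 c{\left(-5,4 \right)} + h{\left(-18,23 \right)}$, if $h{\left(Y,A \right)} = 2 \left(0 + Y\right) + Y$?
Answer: $3677$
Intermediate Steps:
$h{\left(Y,A \right)} = 3 Y$ ($h{\left(Y,A \right)} = 2 Y + Y = 3 Y$)
$- 287 c{\left(-5,4 \right)} + h{\left(-18,23 \right)} = \left(-287\right) \left(-13\right) + 3 \left(-18\right) = 3731 - 54 = 3677$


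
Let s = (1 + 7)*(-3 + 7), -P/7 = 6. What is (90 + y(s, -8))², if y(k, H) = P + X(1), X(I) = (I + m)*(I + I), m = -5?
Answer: 1600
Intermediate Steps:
P = -42 (P = -7*6 = -42)
X(I) = 2*I*(-5 + I) (X(I) = (I - 5)*(I + I) = (-5 + I)*(2*I) = 2*I*(-5 + I))
s = 32 (s = 8*4 = 32)
y(k, H) = -50 (y(k, H) = -42 + 2*1*(-5 + 1) = -42 + 2*1*(-4) = -42 - 8 = -50)
(90 + y(s, -8))² = (90 - 50)² = 40² = 1600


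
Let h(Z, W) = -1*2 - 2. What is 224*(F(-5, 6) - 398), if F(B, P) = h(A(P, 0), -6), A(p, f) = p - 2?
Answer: -90048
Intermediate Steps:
A(p, f) = -2 + p
h(Z, W) = -4 (h(Z, W) = -2 - 2 = -4)
F(B, P) = -4
224*(F(-5, 6) - 398) = 224*(-4 - 398) = 224*(-402) = -90048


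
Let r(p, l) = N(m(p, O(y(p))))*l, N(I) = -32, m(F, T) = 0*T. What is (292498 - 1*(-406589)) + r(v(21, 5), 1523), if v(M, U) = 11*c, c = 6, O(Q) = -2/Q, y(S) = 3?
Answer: 650351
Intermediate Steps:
m(F, T) = 0
v(M, U) = 66 (v(M, U) = 11*6 = 66)
r(p, l) = -32*l
(292498 - 1*(-406589)) + r(v(21, 5), 1523) = (292498 - 1*(-406589)) - 32*1523 = (292498 + 406589) - 48736 = 699087 - 48736 = 650351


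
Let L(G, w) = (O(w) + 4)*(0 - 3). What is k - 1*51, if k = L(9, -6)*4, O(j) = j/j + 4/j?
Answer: -103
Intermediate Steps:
O(j) = 1 + 4/j
L(G, w) = -12 - 3*(4 + w)/w (L(G, w) = ((4 + w)/w + 4)*(0 - 3) = (4 + (4 + w)/w)*(-3) = -12 - 3*(4 + w)/w)
k = -52 (k = (-15 - 12/(-6))*4 = (-15 - 12*(-⅙))*4 = (-15 + 2)*4 = -13*4 = -52)
k - 1*51 = -52 - 1*51 = -52 - 51 = -103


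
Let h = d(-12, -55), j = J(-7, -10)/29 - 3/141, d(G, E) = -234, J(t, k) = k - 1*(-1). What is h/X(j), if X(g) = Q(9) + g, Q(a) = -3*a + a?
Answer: 12267/961 ≈ 12.765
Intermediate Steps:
J(t, k) = 1 + k (J(t, k) = k + 1 = 1 + k)
Q(a) = -2*a
j = -452/1363 (j = (1 - 10)/29 - 3/141 = -9*1/29 - 3*1/141 = -9/29 - 1/47 = -452/1363 ≈ -0.33162)
h = -234
X(g) = -18 + g (X(g) = -2*9 + g = -18 + g)
h/X(j) = -234/(-18 - 452/1363) = -234/(-24986/1363) = -234*(-1363/24986) = 12267/961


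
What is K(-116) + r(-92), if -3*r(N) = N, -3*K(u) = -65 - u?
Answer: 41/3 ≈ 13.667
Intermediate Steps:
K(u) = 65/3 + u/3 (K(u) = -(-65 - u)/3 = 65/3 + u/3)
r(N) = -N/3
K(-116) + r(-92) = (65/3 + (1/3)*(-116)) - 1/3*(-92) = (65/3 - 116/3) + 92/3 = -17 + 92/3 = 41/3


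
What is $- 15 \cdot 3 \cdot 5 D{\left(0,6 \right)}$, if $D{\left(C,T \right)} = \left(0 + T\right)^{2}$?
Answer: $-8100$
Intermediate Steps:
$D{\left(C,T \right)} = T^{2}$
$- 15 \cdot 3 \cdot 5 D{\left(0,6 \right)} = - 15 \cdot 3 \cdot 5 \cdot 6^{2} = \left(-15\right) 15 \cdot 36 = \left(-225\right) 36 = -8100$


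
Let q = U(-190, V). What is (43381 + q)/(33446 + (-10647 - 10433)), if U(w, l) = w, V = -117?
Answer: 4799/1374 ≈ 3.4927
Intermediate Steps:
q = -190
(43381 + q)/(33446 + (-10647 - 10433)) = (43381 - 190)/(33446 + (-10647 - 10433)) = 43191/(33446 - 21080) = 43191/12366 = 43191*(1/12366) = 4799/1374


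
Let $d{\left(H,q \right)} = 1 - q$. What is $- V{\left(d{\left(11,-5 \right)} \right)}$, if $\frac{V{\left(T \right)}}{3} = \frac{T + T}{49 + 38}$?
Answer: $- \frac{12}{29} \approx -0.41379$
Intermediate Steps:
$V{\left(T \right)} = \frac{2 T}{29}$ ($V{\left(T \right)} = 3 \frac{T + T}{49 + 38} = 3 \frac{2 T}{87} = \frac{2 T}{29}$)
$- V{\left(d{\left(11,-5 \right)} \right)} = - \frac{2 \left(1 - -5\right)}{29} = - \frac{2 \left(1 + 5\right)}{29} = - \frac{2 \cdot 6}{29} = \left(-1\right) \frac{12}{29} = - \frac{12}{29}$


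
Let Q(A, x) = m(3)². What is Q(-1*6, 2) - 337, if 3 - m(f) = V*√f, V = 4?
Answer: -280 - 24*√3 ≈ -321.57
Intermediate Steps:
m(f) = 3 - 4*√f
Q(A, x) = (3 - 4*√3)²
Q(-1*6, 2) - 337 = (57 - 24*√3) - 337 = -280 - 24*√3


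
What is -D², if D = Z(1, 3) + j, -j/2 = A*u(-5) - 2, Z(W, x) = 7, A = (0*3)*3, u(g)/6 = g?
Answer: -121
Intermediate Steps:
u(g) = 6*g
A = 0 (A = 0*3 = 0)
j = 4 (j = -2*(0*(6*(-5)) - 2) = -2*(0*(-30) - 2) = -2*(0 - 2) = -2*(-2) = 4)
D = 11 (D = 7 + 4 = 11)
-D² = -1*11² = -1*121 = -121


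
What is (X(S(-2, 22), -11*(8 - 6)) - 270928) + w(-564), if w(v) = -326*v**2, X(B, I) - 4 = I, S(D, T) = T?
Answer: -103970242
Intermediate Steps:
X(B, I) = 4 + I
(X(S(-2, 22), -11*(8 - 6)) - 270928) + w(-564) = ((4 - 11*(8 - 6)) - 270928) - 326*(-564)**2 = ((4 - 11*2) - 270928) - 326*318096 = ((4 - 22) - 270928) - 103699296 = (-18 - 270928) - 103699296 = -270946 - 103699296 = -103970242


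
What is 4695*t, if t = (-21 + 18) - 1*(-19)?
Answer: 75120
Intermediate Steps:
t = 16 (t = -3 + 19 = 16)
4695*t = 4695*16 = 75120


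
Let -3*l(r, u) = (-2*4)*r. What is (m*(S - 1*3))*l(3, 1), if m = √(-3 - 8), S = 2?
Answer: -8*I*√11 ≈ -26.533*I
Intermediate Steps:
l(r, u) = 8*r/3 (l(r, u) = -(-2*4)*r/3 = -(-8)*r/3 = 8*r/3)
m = I*√11 (m = √(-11) = I*√11 ≈ 3.3166*I)
(m*(S - 1*3))*l(3, 1) = ((I*√11)*(2 - 1*3))*((8/3)*3) = ((I*√11)*(2 - 3))*8 = ((I*√11)*(-1))*8 = -I*√11*8 = -8*I*√11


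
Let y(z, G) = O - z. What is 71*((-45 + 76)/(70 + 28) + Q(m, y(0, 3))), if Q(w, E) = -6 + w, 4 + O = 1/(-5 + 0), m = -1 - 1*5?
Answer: -81295/98 ≈ -829.54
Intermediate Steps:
m = -6 (m = -1 - 5 = -6)
O = -21/5 (O = -4 + 1/(-5 + 0) = -4 + 1/(-5) = -4 - ⅕ = -21/5 ≈ -4.2000)
y(z, G) = -21/5 - z
71*((-45 + 76)/(70 + 28) + Q(m, y(0, 3))) = 71*((-45 + 76)/(70 + 28) + (-6 - 6)) = 71*(31/98 - 12) = 71*(-1145/98) = -81295/98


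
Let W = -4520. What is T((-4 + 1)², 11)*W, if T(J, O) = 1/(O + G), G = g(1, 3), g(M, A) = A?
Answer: -2260/7 ≈ -322.86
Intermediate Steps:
G = 3
T(J, O) = 1/(3 + O) (T(J, O) = 1/(O + 3) = 1/(3 + O))
T((-4 + 1)², 11)*W = -4520/(3 + 11) = -4520/14 = (1/14)*(-4520) = -2260/7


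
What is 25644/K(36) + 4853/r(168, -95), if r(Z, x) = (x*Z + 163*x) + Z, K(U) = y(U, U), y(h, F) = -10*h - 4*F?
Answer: -67042775/1313634 ≈ -51.036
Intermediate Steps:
K(U) = -14*U (K(U) = -10*U - 4*U = -14*U)
r(Z, x) = Z + 163*x + Z*x (r(Z, x) = (Z*x + 163*x) + Z = (163*x + Z*x) + Z = Z + 163*x + Z*x)
25644/K(36) + 4853/r(168, -95) = 25644/((-14*36)) + 4853/(168 + 163*(-95) + 168*(-95)) = 25644/(-504) + 4853/(168 - 15485 - 15960) = 25644*(-1/504) + 4853/(-31277) = -2137/42 + 4853*(-1/31277) = -2137/42 - 4853/31277 = -67042775/1313634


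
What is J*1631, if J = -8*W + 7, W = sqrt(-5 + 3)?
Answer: 11417 - 13048*I*sqrt(2) ≈ 11417.0 - 18453.0*I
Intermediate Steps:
W = I*sqrt(2) (W = sqrt(-2) = I*sqrt(2) ≈ 1.4142*I)
J = 7 - 8*I*sqrt(2) (J = -8*I*sqrt(2) + 7 = 7 - 8*I*sqrt(2) ≈ 7.0 - 11.314*I)
J*1631 = (7 - 8*I*sqrt(2))*1631 = 11417 - 13048*I*sqrt(2)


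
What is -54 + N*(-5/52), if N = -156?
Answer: -39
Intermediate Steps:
-54 + N*(-5/52) = -54 - (-780)/52 = -54 - 156*(-5/52) = -54 + 15 = -39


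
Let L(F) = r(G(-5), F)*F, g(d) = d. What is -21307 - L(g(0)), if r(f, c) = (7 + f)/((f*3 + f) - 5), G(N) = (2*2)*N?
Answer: -21307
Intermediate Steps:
G(N) = 4*N
r(f, c) = (7 + f)/(-5 + 4*f) (r(f, c) = (7 + f)/((3*f + f) - 5) = (7 + f)/(4*f - 5) = (7 + f)/(-5 + 4*f))
L(F) = 13*F/85 (L(F) = ((7 + 4*(-5))/(-5 + 4*(4*(-5))))*F = ((7 - 20)/(-5 + 4*(-20)))*F = (-13/(-5 - 80))*F = (-13/(-85))*F = (-1/85*(-13))*F = 13*F/85)
-21307 - L(g(0)) = -21307 - 13*0/85 = -21307 - 1*0 = -21307 + 0 = -21307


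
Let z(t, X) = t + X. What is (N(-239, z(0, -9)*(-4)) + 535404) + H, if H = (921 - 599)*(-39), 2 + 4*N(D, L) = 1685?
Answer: 2093067/4 ≈ 5.2327e+5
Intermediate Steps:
z(t, X) = X + t
N(D, L) = 1683/4 (N(D, L) = -1/2 + (1/4)*1685 = -1/2 + 1685/4 = 1683/4)
H = -12558 (H = 322*(-39) = -12558)
(N(-239, z(0, -9)*(-4)) + 535404) + H = (1683/4 + 535404) - 12558 = 2143299/4 - 12558 = 2093067/4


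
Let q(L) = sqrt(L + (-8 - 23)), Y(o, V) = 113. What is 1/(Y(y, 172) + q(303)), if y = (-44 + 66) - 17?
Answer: 113/12497 - 4*sqrt(17)/12497 ≈ 0.0077225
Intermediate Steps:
y = 5 (y = 22 - 17 = 5)
q(L) = sqrt(-31 + L) (q(L) = sqrt(L - 31) = sqrt(-31 + L))
1/(Y(y, 172) + q(303)) = 1/(113 + sqrt(-31 + 303)) = 1/(113 + sqrt(272)) = 1/(113 + 4*sqrt(17))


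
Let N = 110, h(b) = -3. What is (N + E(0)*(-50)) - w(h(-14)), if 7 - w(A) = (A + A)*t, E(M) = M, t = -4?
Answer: 127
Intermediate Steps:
w(A) = 7 + 8*A (w(A) = 7 - (A + A)*(-4) = 7 - 2*A*(-4) = 7 - (-8)*A = 7 + 8*A)
(N + E(0)*(-50)) - w(h(-14)) = (110 + 0*(-50)) - (7 + 8*(-3)) = (110 + 0) - (7 - 24) = 110 - 1*(-17) = 110 + 17 = 127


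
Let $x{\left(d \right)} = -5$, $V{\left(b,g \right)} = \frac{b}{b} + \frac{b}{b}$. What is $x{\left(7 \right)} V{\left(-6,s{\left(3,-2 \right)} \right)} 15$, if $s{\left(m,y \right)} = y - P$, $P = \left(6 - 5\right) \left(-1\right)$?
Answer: $-150$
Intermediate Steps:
$P = -1$ ($P = 1 \left(-1\right) = -1$)
$s{\left(m,y \right)} = 1 + y$ ($s{\left(m,y \right)} = y - -1 = y + 1 = 1 + y$)
$V{\left(b,g \right)} = 2$ ($V{\left(b,g \right)} = 1 + 1 = 2$)
$x{\left(7 \right)} V{\left(-6,s{\left(3,-2 \right)} \right)} 15 = \left(-5\right) 2 \cdot 15 = \left(-10\right) 15 = -150$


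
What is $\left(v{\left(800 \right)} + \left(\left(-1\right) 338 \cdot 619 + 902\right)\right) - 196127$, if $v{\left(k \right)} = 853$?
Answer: $-403594$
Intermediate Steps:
$\left(v{\left(800 \right)} + \left(\left(-1\right) 338 \cdot 619 + 902\right)\right) - 196127 = \left(853 + \left(\left(-1\right) 338 \cdot 619 + 902\right)\right) - 196127 = \left(853 + \left(\left(-338\right) 619 + 902\right)\right) - 196127 = \left(853 + \left(-209222 + 902\right)\right) - 196127 = \left(853 - 208320\right) - 196127 = -207467 - 196127 = -403594$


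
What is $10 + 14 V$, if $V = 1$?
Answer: $24$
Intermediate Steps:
$10 + 14 V = 10 + 14 \cdot 1 = 10 + 14 = 24$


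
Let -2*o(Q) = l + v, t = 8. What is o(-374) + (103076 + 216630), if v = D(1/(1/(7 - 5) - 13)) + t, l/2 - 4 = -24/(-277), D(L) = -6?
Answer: 88557153/277 ≈ 3.1970e+5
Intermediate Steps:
l = 2264/277 (l = 8 + 2*(-24/(-277)) = 8 + 2*(-24*(-1/277)) = 8 + 2*(24/277) = 8 + 48/277 = 2264/277 ≈ 8.1733)
v = 2 (v = -6 + 8 = 2)
o(Q) = -1409/277 (o(Q) = -(2264/277 + 2)/2 = -1/2*2818/277 = -1409/277)
o(-374) + (103076 + 216630) = -1409/277 + (103076 + 216630) = -1409/277 + 319706 = 88557153/277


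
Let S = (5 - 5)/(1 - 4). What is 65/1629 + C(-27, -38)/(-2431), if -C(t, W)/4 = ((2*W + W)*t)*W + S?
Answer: -761979409/3960099 ≈ -192.41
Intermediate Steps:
S = 0 (S = 0/(-3) = 0*(-⅓) = 0)
C(t, W) = -12*t*W² (C(t, W) = -4*(((2*W + W)*t)*W + 0) = -4*(((3*W)*t)*W + 0) = -4*((3*W*t)*W + 0) = -4*(3*t*W² + 0) = -12*t*W²)
65/1629 + C(-27, -38)/(-2431) = 65/1629 - 12*(-27)*(-38)²/(-2431) = 65*(1/1629) - 12*(-27)*1444*(-1/2431) = 65/1629 + 467856*(-1/2431) = 65/1629 - 467856/2431 = -761979409/3960099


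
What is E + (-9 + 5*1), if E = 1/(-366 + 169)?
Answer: -789/197 ≈ -4.0051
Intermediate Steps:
E = -1/197 (E = 1/(-197) = -1/197 ≈ -0.0050761)
E + (-9 + 5*1) = -1/197 + (-9 + 5*1) = -1/197 + (-9 + 5) = -1/197 - 4 = -789/197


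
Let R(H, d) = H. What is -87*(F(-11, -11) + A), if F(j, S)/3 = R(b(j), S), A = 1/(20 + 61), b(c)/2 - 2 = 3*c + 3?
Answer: 394603/27 ≈ 14615.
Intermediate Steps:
b(c) = 10 + 6*c (b(c) = 4 + 2*(3*c + 3) = 4 + 2*(3 + 3*c) = 4 + (6 + 6*c) = 10 + 6*c)
A = 1/81 ≈ 0.012346
F(j, S) = 30 + 18*j (F(j, S) = 3*(10 + 6*j) = 30 + 18*j)
-87*(F(-11, -11) + A) = -87*((30 + 18*(-11)) + 1/81) = -87*((30 - 198) + 1/81) = -87*(-168 + 1/81) = -87*(-13607/81) = 394603/27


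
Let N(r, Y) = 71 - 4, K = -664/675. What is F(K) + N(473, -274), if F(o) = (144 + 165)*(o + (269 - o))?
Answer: 83188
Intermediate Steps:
K = -664/675 (K = -664*1/675 = -664/675 ≈ -0.98370)
N(r, Y) = 67
F(o) = 83121 (F(o) = 309*269 = 83121)
F(K) + N(473, -274) = 83121 + 67 = 83188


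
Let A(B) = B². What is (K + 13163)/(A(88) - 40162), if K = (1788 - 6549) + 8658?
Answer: -8530/16209 ≈ -0.52625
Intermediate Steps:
K = 3897 (K = -4761 + 8658 = 3897)
(K + 13163)/(A(88) - 40162) = (3897 + 13163)/(88² - 40162) = 17060/(7744 - 40162) = 17060/(-32418) = 17060*(-1/32418) = -8530/16209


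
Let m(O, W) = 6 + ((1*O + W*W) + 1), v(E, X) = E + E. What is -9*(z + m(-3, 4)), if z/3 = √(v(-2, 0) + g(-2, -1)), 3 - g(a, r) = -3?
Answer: -180 - 27*√2 ≈ -218.18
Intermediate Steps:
v(E, X) = 2*E
g(a, r) = 6 (g(a, r) = 3 - 1*(-3) = 3 + 3 = 6)
m(O, W) = 7 + O + W² (m(O, W) = 6 + ((O + W²) + 1) = 6 + (1 + O + W²) = 7 + O + W²)
z = 3*√2 (z = 3*√(2*(-2) + 6) = 3*√(-4 + 6) = 3*√2 ≈ 4.2426)
-9*(z + m(-3, 4)) = -9*(3*√2 + (7 - 3 + 4²)) = -9*(3*√2 + (7 - 3 + 16)) = -9*(3*√2 + 20) = -9*(20 + 3*√2) = -180 - 27*√2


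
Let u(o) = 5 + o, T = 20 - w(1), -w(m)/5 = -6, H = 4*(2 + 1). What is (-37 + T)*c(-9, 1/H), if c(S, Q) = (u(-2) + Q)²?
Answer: -64343/144 ≈ -446.83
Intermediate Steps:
H = 12 (H = 4*3 = 12)
w(m) = 30 (w(m) = -5*(-6) = 30)
T = -10 (T = 20 - 1*30 = 20 - 30 = -10)
c(S, Q) = (3 + Q)² (c(S, Q) = ((5 - 2) + Q)² = (3 + Q)²)
(-37 + T)*c(-9, 1/H) = (-37 - 10)*(3 + 1/12)² = -47*(3 + 1/12)² = -47*(37/12)² = -47*1369/144 = -64343/144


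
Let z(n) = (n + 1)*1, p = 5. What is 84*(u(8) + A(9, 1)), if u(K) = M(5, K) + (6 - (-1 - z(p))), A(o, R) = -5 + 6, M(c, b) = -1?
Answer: 1092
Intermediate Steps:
z(n) = 1 + n (z(n) = (1 + n)*1 = 1 + n)
A(o, R) = 1
u(K) = 12 (u(K) = -1 + (6 - (-1 - (1 + 5))) = -1 + (6 - (-1 - 1*6)) = -1 + (6 - (-1 - 6)) = -1 + (6 - 1*(-7)) = -1 + (6 + 7) = -1 + 13 = 12)
84*(u(8) + A(9, 1)) = 84*(12 + 1) = 84*13 = 1092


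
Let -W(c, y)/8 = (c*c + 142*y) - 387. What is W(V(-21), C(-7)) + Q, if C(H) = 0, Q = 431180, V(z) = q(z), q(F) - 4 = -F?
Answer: 429276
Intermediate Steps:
q(F) = 4 - F
V(z) = 4 - z
W(c, y) = 3096 - 1136*y - 8*c² (W(c, y) = -8*((c*c + 142*y) - 387) = -8*((c² + 142*y) - 387) = -8*(-387 + c² + 142*y) = 3096 - 1136*y - 8*c²)
W(V(-21), C(-7)) + Q = (3096 - 1136*0 - 8*(4 - 1*(-21))²) + 431180 = (3096 + 0 - 8*(4 + 21)²) + 431180 = (3096 + 0 - 8*25²) + 431180 = (3096 + 0 - 8*625) + 431180 = (3096 + 0 - 5000) + 431180 = -1904 + 431180 = 429276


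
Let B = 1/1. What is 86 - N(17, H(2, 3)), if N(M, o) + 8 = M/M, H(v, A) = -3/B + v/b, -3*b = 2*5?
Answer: 93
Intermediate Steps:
b = -10/3 (b = -2*5/3 = -⅓*10 = -10/3 ≈ -3.3333)
B = 1
H(v, A) = -3 - 3*v/10 (H(v, A) = -3/1 + v/(-10/3) = -3*1 + v*(-3/10) = -3 - 3*v/10)
N(M, o) = -7 (N(M, o) = -8 + M/M = -8 + 1 = -7)
86 - N(17, H(2, 3)) = 86 - 1*(-7) = 86 + 7 = 93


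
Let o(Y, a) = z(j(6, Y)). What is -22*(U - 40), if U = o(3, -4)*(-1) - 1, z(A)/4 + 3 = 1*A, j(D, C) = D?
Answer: 1166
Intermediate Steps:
z(A) = -12 + 4*A (z(A) = -12 + 4*(1*A) = -12 + 4*A)
o(Y, a) = 12 (o(Y, a) = -12 + 4*6 = -12 + 24 = 12)
U = -13 (U = 12*(-1) - 1 = -12 - 1 = -13)
-22*(U - 40) = -22*(-13 - 40) = -22*(-53) = 1166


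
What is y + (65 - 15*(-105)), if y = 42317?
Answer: 43957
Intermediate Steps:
y + (65 - 15*(-105)) = 42317 + (65 - 15*(-105)) = 42317 + (65 + 1575) = 42317 + 1640 = 43957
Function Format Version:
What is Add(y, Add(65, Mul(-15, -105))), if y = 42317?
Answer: 43957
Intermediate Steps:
Add(y, Add(65, Mul(-15, -105))) = Add(42317, Add(65, Mul(-15, -105))) = Add(42317, Add(65, 1575)) = Add(42317, 1640) = 43957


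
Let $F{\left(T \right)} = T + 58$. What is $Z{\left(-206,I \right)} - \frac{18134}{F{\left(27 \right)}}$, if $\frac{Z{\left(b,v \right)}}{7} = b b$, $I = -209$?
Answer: $\frac{25231286}{85} \approx 2.9684 \cdot 10^{5}$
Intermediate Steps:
$Z{\left(b,v \right)} = 7 b^{2}$ ($Z{\left(b,v \right)} = 7 b b = 7 b^{2}$)
$F{\left(T \right)} = 58 + T$
$Z{\left(-206,I \right)} - \frac{18134}{F{\left(27 \right)}} = 7 \left(-206\right)^{2} - \frac{18134}{58 + 27} = 7 \cdot 42436 - \frac{18134}{85} = 297052 - 18134 \cdot \frac{1}{85} = 297052 - \frac{18134}{85} = \frac{25231286}{85}$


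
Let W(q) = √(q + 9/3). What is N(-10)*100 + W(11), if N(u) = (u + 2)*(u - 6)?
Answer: 12800 + √14 ≈ 12804.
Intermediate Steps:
W(q) = √(3 + q) (W(q) = √(q + 9*(⅓)) = √(q + 3) = √(3 + q))
N(u) = (-6 + u)*(2 + u) (N(u) = (2 + u)*(-6 + u) = (-6 + u)*(2 + u))
N(-10)*100 + W(11) = (-12 + (-10)² - 4*(-10))*100 + √(3 + 11) = (-12 + 100 + 40)*100 + √14 = 128*100 + √14 = 12800 + √14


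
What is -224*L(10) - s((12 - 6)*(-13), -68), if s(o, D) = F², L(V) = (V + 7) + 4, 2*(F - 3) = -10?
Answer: -4708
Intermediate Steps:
F = -2 (F = 3 + (½)*(-10) = 3 - 5 = -2)
L(V) = 11 + V (L(V) = (7 + V) + 4 = 11 + V)
s(o, D) = 4 (s(o, D) = (-2)² = 4)
-224*L(10) - s((12 - 6)*(-13), -68) = -224*(11 + 10) - 1*4 = -224*21 - 4 = -4704 - 4 = -4708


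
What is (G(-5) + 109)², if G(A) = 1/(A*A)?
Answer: 7431076/625 ≈ 11890.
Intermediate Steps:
G(A) = A⁻² (G(A) = 1/(A²) = A⁻²)
(G(-5) + 109)² = ((-5)⁻² + 109)² = (1/25 + 109)² = (2726/25)² = 7431076/625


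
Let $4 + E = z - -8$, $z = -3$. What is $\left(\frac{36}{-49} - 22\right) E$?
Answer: $- \frac{1114}{49} \approx -22.735$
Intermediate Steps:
$E = 1$ ($E = -4 - -5 = -4 + \left(-3 + 8\right) = -4 + 5 = 1$)
$\left(\frac{36}{-49} - 22\right) E = \left(\frac{36}{-49} - 22\right) 1 = \left(36 \left(- \frac{1}{49}\right) - 22\right) 1 = \left(- \frac{36}{49} - 22\right) 1 = \left(- \frac{1114}{49}\right) 1 = - \frac{1114}{49}$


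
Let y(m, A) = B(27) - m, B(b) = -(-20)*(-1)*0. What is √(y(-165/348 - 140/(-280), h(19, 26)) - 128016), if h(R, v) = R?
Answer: I*√430645911/58 ≈ 357.79*I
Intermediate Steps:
B(b) = 0 (B(b) = -5*4*0 = -20*0 = 0)
y(m, A) = -m (y(m, A) = 0 - m = -m)
√(y(-165/348 - 140/(-280), h(19, 26)) - 128016) = √(-(-165/348 - 140/(-280)) - 128016) = √(-(-165*1/348 - 140*(-1/280)) - 128016) = √(-(-55/116 + ½) - 128016) = √(-1*3/116 - 128016) = √(-3/116 - 128016) = √(-14849859/116) = I*√430645911/58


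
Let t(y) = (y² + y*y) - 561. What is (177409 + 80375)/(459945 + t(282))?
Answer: 10741/25768 ≈ 0.41683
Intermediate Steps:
t(y) = -561 + 2*y² (t(y) = (y² + y²) - 561 = 2*y² - 561 = -561 + 2*y²)
(177409 + 80375)/(459945 + t(282)) = (177409 + 80375)/(459945 + (-561 + 2*282²)) = 257784/(459945 + (-561 + 2*79524)) = 257784/(459945 + (-561 + 159048)) = 257784/(459945 + 158487) = 257784/618432 = 257784*(1/618432) = 10741/25768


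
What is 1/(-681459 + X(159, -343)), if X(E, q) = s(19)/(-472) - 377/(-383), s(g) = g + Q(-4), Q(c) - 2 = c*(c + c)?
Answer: -180776/123191274539 ≈ -1.4674e-6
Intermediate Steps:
Q(c) = 2 + 2*c² (Q(c) = 2 + c*(c + c) = 2 + c*(2*c) = 2 + 2*c²)
s(g) = 34 + g (s(g) = g + (2 + 2*(-4)²) = g + (2 + 2*16) = g + (2 + 32) = g + 34 = 34 + g)
X(E, q) = 157645/180776 (X(E, q) = (34 + 19)/(-472) - 377/(-383) = 53*(-1/472) - 377*(-1/383) = -53/472 + 377/383 = 157645/180776)
1/(-681459 + X(159, -343)) = 1/(-681459 + 157645/180776) = 1/(-123191274539/180776) = -180776/123191274539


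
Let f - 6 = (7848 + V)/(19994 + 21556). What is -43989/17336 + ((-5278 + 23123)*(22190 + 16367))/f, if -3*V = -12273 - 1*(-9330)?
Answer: 349266802876001/3153576 ≈ 1.1075e+8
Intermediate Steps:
V = 981 (V = -(-12273 - 1*(-9330))/3 = -(-12273 + 9330)/3 = -⅓*(-2943) = 981)
f = 86043/13850 (f = 6 + (7848 + 981)/(19994 + 21556) = 6 + 8829/41550 = 6 + 8829*(1/41550) = 6 + 2943/13850 = 86043/13850 ≈ 6.2125)
-43989/17336 + ((-5278 + 23123)*(22190 + 16367))/f = -43989/17336 + ((-5278 + 23123)*(22190 + 16367))/(86043/13850) = -43989*1/17336 + (17845*38557)*(13850/86043) = -3999/1576 + 688049665*(13850/86043) = -3999/1576 + 221615996750/2001 = 349266802876001/3153576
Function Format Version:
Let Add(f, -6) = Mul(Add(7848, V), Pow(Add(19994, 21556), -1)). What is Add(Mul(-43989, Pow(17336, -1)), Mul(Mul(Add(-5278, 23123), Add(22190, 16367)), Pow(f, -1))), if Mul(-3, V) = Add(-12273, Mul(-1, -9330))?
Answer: Rational(349266802876001, 3153576) ≈ 1.1075e+8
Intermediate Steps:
V = 981 (V = Mul(Rational(-1, 3), Add(-12273, Mul(-1, -9330))) = Mul(Rational(-1, 3), Add(-12273, 9330)) = Mul(Rational(-1, 3), -2943) = 981)
f = Rational(86043, 13850) (f = Add(6, Mul(Add(7848, 981), Pow(Add(19994, 21556), -1))) = Add(6, Mul(8829, Pow(41550, -1))) = Add(6, Mul(8829, Rational(1, 41550))) = Add(6, Rational(2943, 13850)) = Rational(86043, 13850) ≈ 6.2125)
Add(Mul(-43989, Pow(17336, -1)), Mul(Mul(Add(-5278, 23123), Add(22190, 16367)), Pow(f, -1))) = Add(Mul(-43989, Pow(17336, -1)), Mul(Mul(Add(-5278, 23123), Add(22190, 16367)), Pow(Rational(86043, 13850), -1))) = Add(Mul(-43989, Rational(1, 17336)), Mul(Mul(17845, 38557), Rational(13850, 86043))) = Add(Rational(-3999, 1576), Mul(688049665, Rational(13850, 86043))) = Add(Rational(-3999, 1576), Rational(221615996750, 2001)) = Rational(349266802876001, 3153576)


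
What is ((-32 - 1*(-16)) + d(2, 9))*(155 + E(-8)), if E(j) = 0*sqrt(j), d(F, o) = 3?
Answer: -2015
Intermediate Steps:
E(j) = 0
((-32 - 1*(-16)) + d(2, 9))*(155 + E(-8)) = ((-32 - 1*(-16)) + 3)*(155 + 0) = ((-32 + 16) + 3)*155 = (-16 + 3)*155 = -13*155 = -2015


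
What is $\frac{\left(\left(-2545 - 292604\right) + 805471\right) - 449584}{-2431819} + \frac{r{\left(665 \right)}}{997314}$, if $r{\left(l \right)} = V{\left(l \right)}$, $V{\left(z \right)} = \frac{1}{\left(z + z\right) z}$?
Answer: $- \frac{53575432918635581}{2145045205813118700} \approx -0.024976$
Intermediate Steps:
$V{\left(z \right)} = \frac{1}{2 z^{2}}$ ($V{\left(z \right)} = \frac{1}{2 z z} = \frac{\frac{1}{2} \frac{1}{z}}{z} = \frac{1}{2 z^{2}}$)
$r{\left(l \right)} = \frac{1}{2 l^{2}}$
$\frac{\left(\left(-2545 - 292604\right) + 805471\right) - 449584}{-2431819} + \frac{r{\left(665 \right)}}{997314} = \frac{\left(\left(-2545 - 292604\right) + 805471\right) - 449584}{-2431819} + \frac{\frac{1}{2} \cdot \frac{1}{442225}}{997314} = \left(\left(-295149 + 805471\right) - 449584\right) \left(- \frac{1}{2431819}\right) + \frac{1}{2} \cdot \frac{1}{442225} \cdot \frac{1}{997314} = \left(510322 - 449584\right) \left(- \frac{1}{2431819}\right) + \frac{1}{884450} \cdot \frac{1}{997314} = 60738 \left(- \frac{1}{2431819}\right) + \frac{1}{882074367300} = - \frac{60738}{2431819} + \frac{1}{882074367300} = - \frac{53575432918635581}{2145045205813118700}$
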